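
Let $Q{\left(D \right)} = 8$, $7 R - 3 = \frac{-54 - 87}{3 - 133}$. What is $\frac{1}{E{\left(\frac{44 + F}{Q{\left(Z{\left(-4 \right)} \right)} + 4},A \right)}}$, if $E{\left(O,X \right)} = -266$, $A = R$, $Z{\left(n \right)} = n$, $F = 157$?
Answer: $- \frac{1}{266} \approx -0.0037594$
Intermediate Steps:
$R = \frac{531}{910}$ ($R = \frac{3}{7} + \frac{\left(-54 - 87\right) \frac{1}{3 - 133}}{7} = \frac{3}{7} + \frac{\left(-141\right) \frac{1}{-130}}{7} = \frac{3}{7} + \frac{\left(-141\right) \left(- \frac{1}{130}\right)}{7} = \frac{3}{7} + \frac{1}{7} \cdot \frac{141}{130} = \frac{3}{7} + \frac{141}{910} = \frac{531}{910} \approx 0.58352$)
$A = \frac{531}{910} \approx 0.58352$
$\frac{1}{E{\left(\frac{44 + F}{Q{\left(Z{\left(-4 \right)} \right)} + 4},A \right)}} = \frac{1}{-266} = - \frac{1}{266}$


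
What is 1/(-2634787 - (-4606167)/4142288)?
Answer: -243664/642002468617 ≈ -3.7954e-7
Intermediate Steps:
1/(-2634787 - (-4606167)/4142288) = 1/(-2634787 - 1*(-270951/243664)) = 1/(-2634787 + 270951/243664) = 1/(-642002468617/243664) = -243664/642002468617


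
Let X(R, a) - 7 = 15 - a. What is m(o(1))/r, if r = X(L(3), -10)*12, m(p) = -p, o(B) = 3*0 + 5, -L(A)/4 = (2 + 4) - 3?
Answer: -5/384 ≈ -0.013021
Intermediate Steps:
L(A) = -12 (L(A) = -4*((2 + 4) - 3) = -4*(6 - 3) = -4*3 = -12)
X(R, a) = 22 - a (X(R, a) = 7 + (15 - a) = 22 - a)
o(B) = 5 (o(B) = 0 + 5 = 5)
r = 384 (r = (22 - 1*(-10))*12 = (22 + 10)*12 = 32*12 = 384)
m(o(1))/r = -1*5/384 = -5*1/384 = -5/384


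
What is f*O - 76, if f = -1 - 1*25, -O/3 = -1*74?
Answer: -5848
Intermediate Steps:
O = 222 (O = -(-3)*74 = -3*(-74) = 222)
f = -26 (f = -1 - 25 = -26)
f*O - 76 = -26*222 - 76 = -5772 - 76 = -5848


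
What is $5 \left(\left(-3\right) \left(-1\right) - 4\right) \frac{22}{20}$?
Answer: $- \frac{11}{2} \approx -5.5$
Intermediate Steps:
$5 \left(\left(-3\right) \left(-1\right) - 4\right) \frac{22}{20} = 5 \left(3 - 4\right) 22 \cdot \frac{1}{20} = 5 \left(-1\right) \frac{11}{10} = \left(-5\right) \frac{11}{10} = - \frac{11}{2}$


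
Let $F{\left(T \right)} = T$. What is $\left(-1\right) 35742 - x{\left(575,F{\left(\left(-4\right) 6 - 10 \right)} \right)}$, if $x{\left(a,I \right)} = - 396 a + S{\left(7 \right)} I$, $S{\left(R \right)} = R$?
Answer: $192196$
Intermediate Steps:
$x{\left(a,I \right)} = - 396 a + 7 I$
$\left(-1\right) 35742 - x{\left(575,F{\left(\left(-4\right) 6 - 10 \right)} \right)} = \left(-1\right) 35742 - \left(\left(-396\right) 575 + 7 \left(\left(-4\right) 6 - 10\right)\right) = -35742 - \left(-227700 + 7 \left(-24 - 10\right)\right) = -35742 - \left(-227700 + 7 \left(-34\right)\right) = -35742 - \left(-227700 - 238\right) = -35742 - -227938 = -35742 + 227938 = 192196$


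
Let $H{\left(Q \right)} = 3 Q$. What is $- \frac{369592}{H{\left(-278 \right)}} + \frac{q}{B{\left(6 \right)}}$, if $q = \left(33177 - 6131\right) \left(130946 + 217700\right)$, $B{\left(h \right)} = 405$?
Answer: $\frac{1310722627984}{56295} \approx 2.3283 \cdot 10^{7}$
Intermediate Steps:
$q = 9429479716$ ($q = 27046 \cdot 348646 = 9429479716$)
$- \frac{369592}{H{\left(-278 \right)}} + \frac{q}{B{\left(6 \right)}} = - \frac{369592}{3 \left(-278\right)} + \frac{9429479716}{405} = - \frac{369592}{-834} + 9429479716 \cdot \frac{1}{405} = \left(-369592\right) \left(- \frac{1}{834}\right) + \frac{9429479716}{405} = \frac{184796}{417} + \frac{9429479716}{405} = \frac{1310722627984}{56295}$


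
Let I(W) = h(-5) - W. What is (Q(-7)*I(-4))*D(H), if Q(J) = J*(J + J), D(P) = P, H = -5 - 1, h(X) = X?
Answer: 588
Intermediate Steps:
H = -6
Q(J) = 2*J² (Q(J) = J*(2*J) = 2*J²)
I(W) = -5 - W
(Q(-7)*I(-4))*D(H) = ((2*(-7)²)*(-5 - 1*(-4)))*(-6) = ((2*49)*(-5 + 4))*(-6) = (98*(-1))*(-6) = -98*(-6) = 588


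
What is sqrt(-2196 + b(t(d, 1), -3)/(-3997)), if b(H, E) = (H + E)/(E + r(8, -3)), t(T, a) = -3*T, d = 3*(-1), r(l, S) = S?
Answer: I*sqrt(35083311767)/3997 ≈ 46.862*I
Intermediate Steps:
d = -3
b(H, E) = (E + H)/(-3 + E) (b(H, E) = (H + E)/(E - 3) = (E + H)/(-3 + E))
sqrt(-2196 + b(t(d, 1), -3)/(-3997)) = sqrt(-2196 + ((-3 - 3*(-3))/(-3 - 3))/(-3997)) = sqrt(-2196 + ((-3 + 9)/(-6))*(-1/3997)) = sqrt(-2196 - 1/6*6*(-1/3997)) = sqrt(-2196 - 1*(-1/3997)) = sqrt(-2196 + 1/3997) = sqrt(-8777411/3997) = I*sqrt(35083311767)/3997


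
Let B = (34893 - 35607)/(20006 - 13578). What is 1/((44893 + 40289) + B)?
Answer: 3214/273774591 ≈ 1.1740e-5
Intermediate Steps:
B = -357/3214 (B = -714/6428 = -714*1/6428 = -357/3214 ≈ -0.11108)
1/((44893 + 40289) + B) = 1/((44893 + 40289) - 357/3214) = 1/(85182 - 357/3214) = 1/(273774591/3214) = 3214/273774591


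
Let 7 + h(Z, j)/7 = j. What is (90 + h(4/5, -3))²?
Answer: 400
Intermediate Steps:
h(Z, j) = -49 + 7*j
(90 + h(4/5, -3))² = (90 + (-49 + 7*(-3)))² = (90 + (-49 - 21))² = (90 - 70)² = 20² = 400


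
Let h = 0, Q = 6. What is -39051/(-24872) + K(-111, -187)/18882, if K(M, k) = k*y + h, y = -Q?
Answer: 127544561/78272184 ≈ 1.6295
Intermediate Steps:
y = -6 (y = -1*6 = -6)
K(M, k) = -6*k (K(M, k) = k*(-6) + 0 = -6*k + 0 = -6*k)
-39051/(-24872) + K(-111, -187)/18882 = -39051/(-24872) - 6*(-187)/18882 = -39051*(-1/24872) + 1122*(1/18882) = 39051/24872 + 187/3147 = 127544561/78272184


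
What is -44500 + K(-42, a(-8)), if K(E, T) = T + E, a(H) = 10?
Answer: -44532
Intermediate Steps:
K(E, T) = E + T
-44500 + K(-42, a(-8)) = -44500 + (-42 + 10) = -44500 - 32 = -44532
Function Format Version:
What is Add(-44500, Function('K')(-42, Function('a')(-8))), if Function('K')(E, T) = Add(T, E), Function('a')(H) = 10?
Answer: -44532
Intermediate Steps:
Function('K')(E, T) = Add(E, T)
Add(-44500, Function('K')(-42, Function('a')(-8))) = Add(-44500, Add(-42, 10)) = Add(-44500, -32) = -44532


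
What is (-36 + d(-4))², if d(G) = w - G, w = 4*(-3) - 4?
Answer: 2304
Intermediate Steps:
w = -16 (w = -12 - 4 = -16)
d(G) = -16 - G
(-36 + d(-4))² = (-36 + (-16 - 1*(-4)))² = (-36 + (-16 + 4))² = (-36 - 12)² = (-48)² = 2304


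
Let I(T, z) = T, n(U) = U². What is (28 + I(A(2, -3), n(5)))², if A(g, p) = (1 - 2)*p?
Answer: 961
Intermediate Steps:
A(g, p) = -p
(28 + I(A(2, -3), n(5)))² = (28 - 1*(-3))² = (28 + 3)² = 31² = 961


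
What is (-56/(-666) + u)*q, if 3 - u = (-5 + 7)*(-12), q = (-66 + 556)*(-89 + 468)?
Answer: 1674918490/333 ≈ 5.0298e+6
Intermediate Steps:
q = 185710 (q = 490*379 = 185710)
u = 27 (u = 3 - (-5 + 7)*(-12) = 3 - 2*(-12) = 3 - 1*(-24) = 3 + 24 = 27)
(-56/(-666) + u)*q = (-56/(-666) + 27)*185710 = (-56*(-1/666) + 27)*185710 = (28/333 + 27)*185710 = (9019/333)*185710 = 1674918490/333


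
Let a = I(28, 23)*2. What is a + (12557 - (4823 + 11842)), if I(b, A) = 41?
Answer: -4026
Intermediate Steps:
a = 82 (a = 41*2 = 82)
a + (12557 - (4823 + 11842)) = 82 + (12557 - (4823 + 11842)) = 82 + (12557 - 1*16665) = 82 + (12557 - 16665) = 82 - 4108 = -4026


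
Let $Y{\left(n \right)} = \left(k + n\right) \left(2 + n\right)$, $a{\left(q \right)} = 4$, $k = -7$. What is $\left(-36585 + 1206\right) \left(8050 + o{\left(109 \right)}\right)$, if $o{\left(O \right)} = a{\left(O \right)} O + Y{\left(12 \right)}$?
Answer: $-302702724$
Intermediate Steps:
$Y{\left(n \right)} = \left(-7 + n\right) \left(2 + n\right)$
$o{\left(O \right)} = 70 + 4 O$ ($o{\left(O \right)} = 4 O - \left(74 - 144\right) = 4 O - -70 = 4 O + 70 = 70 + 4 O$)
$\left(-36585 + 1206\right) \left(8050 + o{\left(109 \right)}\right) = \left(-36585 + 1206\right) \left(8050 + \left(70 + 4 \cdot 109\right)\right) = - 35379 \left(8050 + \left(70 + 436\right)\right) = - 35379 \left(8050 + 506\right) = \left(-35379\right) 8556 = -302702724$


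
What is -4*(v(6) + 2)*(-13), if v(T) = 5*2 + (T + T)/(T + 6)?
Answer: 676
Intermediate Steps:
v(T) = 10 + 2*T/(6 + T) (v(T) = 10 + (2*T)/(6 + T) = 10 + 2*T/(6 + T))
-4*(v(6) + 2)*(-13) = -4*(12*(5 + 6)/(6 + 6) + 2)*(-13) = -4*(12*11/12 + 2)*(-13) = -4*(12*(1/12)*11 + 2)*(-13) = -4*(11 + 2)*(-13) = -4*13*(-13) = -52*(-13) = 676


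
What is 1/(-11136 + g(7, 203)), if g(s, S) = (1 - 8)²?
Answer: -1/11087 ≈ -9.0196e-5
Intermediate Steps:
g(s, S) = 49 (g(s, S) = (-7)² = 49)
1/(-11136 + g(7, 203)) = 1/(-11136 + 49) = 1/(-11087) = -1/11087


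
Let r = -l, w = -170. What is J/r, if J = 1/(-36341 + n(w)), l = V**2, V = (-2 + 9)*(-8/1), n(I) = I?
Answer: 1/114498496 ≈ 8.7337e-9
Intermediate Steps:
V = -56 (V = 7*(-8*1) = 7*(-8) = -56)
l = 3136 (l = (-56)**2 = 3136)
J = -1/36511 (J = 1/(-36341 - 170) = 1/(-36511) = -1/36511 ≈ -2.7389e-5)
r = -3136 (r = -1*3136 = -3136)
J/r = -1/36511/(-3136) = -1/36511*(-1/3136) = 1/114498496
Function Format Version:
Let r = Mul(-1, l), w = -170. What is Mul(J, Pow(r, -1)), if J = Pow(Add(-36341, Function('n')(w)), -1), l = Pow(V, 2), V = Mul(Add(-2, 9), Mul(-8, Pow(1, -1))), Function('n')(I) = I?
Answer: Rational(1, 114498496) ≈ 8.7337e-9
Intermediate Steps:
V = -56 (V = Mul(7, Mul(-8, 1)) = Mul(7, -8) = -56)
l = 3136 (l = Pow(-56, 2) = 3136)
J = Rational(-1, 36511) (J = Pow(Add(-36341, -170), -1) = Pow(-36511, -1) = Rational(-1, 36511) ≈ -2.7389e-5)
r = -3136 (r = Mul(-1, 3136) = -3136)
Mul(J, Pow(r, -1)) = Mul(Rational(-1, 36511), Pow(-3136, -1)) = Mul(Rational(-1, 36511), Rational(-1, 3136)) = Rational(1, 114498496)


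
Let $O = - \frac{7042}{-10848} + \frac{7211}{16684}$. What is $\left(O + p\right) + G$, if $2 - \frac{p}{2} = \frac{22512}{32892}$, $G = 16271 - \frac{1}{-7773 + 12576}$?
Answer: $\frac{1615747744775380891}{99279650166864} \approx 16275.0$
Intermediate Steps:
$G = \frac{78149612}{4803}$ ($G = 16271 - \frac{1}{4803} = \frac{78149612}{4803} \approx 16271.0$)
$p = \frac{7212}{2741}$ ($p = 4 - 2 \cdot \frac{22512}{32892} = 4 - 2 \cdot 22512 \cdot \frac{1}{32892} = 4 - \frac{3752}{2741} = \frac{7212}{2741} \approx 2.6312$)
$O = \frac{24464207}{22623504}$ ($O = \left(-7042\right) \left(- \frac{1}{10848}\right) + 7211 \cdot \frac{1}{16684} = \frac{3521}{5424} + \frac{7211}{16684} = \frac{24464207}{22623504} \approx 1.0814$)
$\left(O + p\right) + G = \left(\frac{24464207}{22623504} + \frac{7212}{2741}\right) + \frac{78149612}{4803} = \frac{230217102235}{62011024464} + \frac{78149612}{4803} = \frac{1615747744775380891}{99279650166864}$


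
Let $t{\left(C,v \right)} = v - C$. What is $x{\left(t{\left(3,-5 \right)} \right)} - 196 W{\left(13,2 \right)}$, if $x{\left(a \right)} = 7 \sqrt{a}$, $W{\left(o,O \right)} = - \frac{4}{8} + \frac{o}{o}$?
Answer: $-98 + 14 i \sqrt{2} \approx -98.0 + 19.799 i$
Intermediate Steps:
$W{\left(o,O \right)} = \frac{1}{2}$ ($W{\left(o,O \right)} = \left(-4\right) \frac{1}{8} + 1 = - \frac{1}{2} + 1 = \frac{1}{2}$)
$x{\left(t{\left(3,-5 \right)} \right)} - 196 W{\left(13,2 \right)} = 7 \sqrt{-5 - 3} - 98 = 7 \sqrt{-8} - 98 = 7 \cdot 2 i \sqrt{2} - 98 = 14 i \sqrt{2} - 98 = -98 + 14 i \sqrt{2}$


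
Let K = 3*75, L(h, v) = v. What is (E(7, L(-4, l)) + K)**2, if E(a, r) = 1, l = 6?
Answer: 51076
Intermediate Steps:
K = 225
(E(7, L(-4, l)) + K)**2 = (1 + 225)**2 = 226**2 = 51076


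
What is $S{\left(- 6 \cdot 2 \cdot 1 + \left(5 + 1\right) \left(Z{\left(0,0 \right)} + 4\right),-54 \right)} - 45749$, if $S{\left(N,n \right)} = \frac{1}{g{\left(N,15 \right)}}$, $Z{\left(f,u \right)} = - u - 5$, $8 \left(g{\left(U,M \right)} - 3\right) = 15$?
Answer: $- \frac{1784203}{39} \approx -45749.0$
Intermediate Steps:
$g{\left(U,M \right)} = \frac{39}{8}$ ($g{\left(U,M \right)} = 3 + \frac{1}{8} \cdot 15 = 3 + \frac{15}{8} = \frac{39}{8}$)
$Z{\left(f,u \right)} = -5 - u$
$S{\left(N,n \right)} = \frac{8}{39}$ ($S{\left(N,n \right)} = \frac{1}{\frac{39}{8}} = \frac{8}{39}$)
$S{\left(- 6 \cdot 2 \cdot 1 + \left(5 + 1\right) \left(Z{\left(0,0 \right)} + 4\right),-54 \right)} - 45749 = \frac{8}{39} - 45749 = - \frac{1784203}{39}$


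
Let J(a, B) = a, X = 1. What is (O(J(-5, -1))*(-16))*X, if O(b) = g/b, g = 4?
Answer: 64/5 ≈ 12.800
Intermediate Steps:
O(b) = 4/b
(O(J(-5, -1))*(-16))*X = ((4/(-5))*(-16))*1 = ((4*(-⅕))*(-16))*1 = -⅘*(-16)*1 = (64/5)*1 = 64/5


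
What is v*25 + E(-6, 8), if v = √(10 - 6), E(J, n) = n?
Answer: 58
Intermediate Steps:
v = 2 (v = √4 = 2)
v*25 + E(-6, 8) = 2*25 + 8 = 50 + 8 = 58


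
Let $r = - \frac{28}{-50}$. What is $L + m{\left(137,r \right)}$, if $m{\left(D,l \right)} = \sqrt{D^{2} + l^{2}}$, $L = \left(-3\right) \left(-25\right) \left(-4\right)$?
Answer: $-300 + \frac{\sqrt{11730821}}{25} \approx -163.0$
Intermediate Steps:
$L = -300$ ($L = 75 \left(-4\right) = -300$)
$r = \frac{14}{25}$ ($r = \left(-28\right) \left(- \frac{1}{50}\right) = \frac{14}{25} \approx 0.56$)
$L + m{\left(137,r \right)} = -300 + \sqrt{137^{2} + \left(\frac{14}{25}\right)^{2}} = -300 + \sqrt{18769 + \frac{196}{625}} = -300 + \sqrt{\frac{11730821}{625}} = -300 + \frac{\sqrt{11730821}}{25}$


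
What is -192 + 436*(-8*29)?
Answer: -101344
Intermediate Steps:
-192 + 436*(-8*29) = -192 + 436*(-232) = -192 - 101152 = -101344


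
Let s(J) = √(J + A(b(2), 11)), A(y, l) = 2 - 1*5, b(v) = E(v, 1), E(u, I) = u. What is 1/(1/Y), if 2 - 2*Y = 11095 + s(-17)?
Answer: -11093/2 - I*√5 ≈ -5546.5 - 2.2361*I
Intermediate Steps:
b(v) = v
A(y, l) = -3 (A(y, l) = 2 - 5 = -3)
s(J) = √(-3 + J) (s(J) = √(J - 3) = √(-3 + J))
Y = -11093/2 - I*√5 (Y = 1 - (11095 + √(-3 - 17))/2 = 1 - (11095 + √(-20))/2 = 1 - (11095 + 2*I*√5)/2 = 1 + (-11095/2 - I*√5) = -11093/2 - I*√5 ≈ -5546.5 - 2.2361*I)
1/(1/Y) = 1/(1/(-11093/2 - I*√5)) = -11093/2 - I*√5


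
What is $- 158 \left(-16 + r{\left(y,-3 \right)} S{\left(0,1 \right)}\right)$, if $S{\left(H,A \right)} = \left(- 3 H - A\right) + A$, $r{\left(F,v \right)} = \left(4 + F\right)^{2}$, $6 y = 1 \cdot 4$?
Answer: $2528$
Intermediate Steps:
$y = \frac{2}{3}$ ($y = \frac{1 \cdot 4}{6} = \frac{1}{6} \cdot 4 = \frac{2}{3} \approx 0.66667$)
$S{\left(H,A \right)} = - 3 H$ ($S{\left(H,A \right)} = \left(- A - 3 H\right) + A = - 3 H$)
$- 158 \left(-16 + r{\left(y,-3 \right)} S{\left(0,1 \right)}\right) = - 158 \left(-16 + \left(4 + \frac{2}{3}\right)^{2} \left(\left(-3\right) 0\right)\right) = - 158 \left(-16 + \left(\frac{14}{3}\right)^{2} \cdot 0\right) = - 158 \left(-16 + \frac{196}{9} \cdot 0\right) = - 158 \left(-16 + 0\right) = \left(-158\right) \left(-16\right) = 2528$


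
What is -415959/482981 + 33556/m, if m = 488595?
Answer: -187028577169/235982101695 ≈ -0.79255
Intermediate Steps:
-415959/482981 + 33556/m = -415959/482981 + 33556/488595 = -187028577169/235982101695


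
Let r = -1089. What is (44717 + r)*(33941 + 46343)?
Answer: 3502630352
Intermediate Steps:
(44717 + r)*(33941 + 46343) = (44717 - 1089)*(33941 + 46343) = 43628*80284 = 3502630352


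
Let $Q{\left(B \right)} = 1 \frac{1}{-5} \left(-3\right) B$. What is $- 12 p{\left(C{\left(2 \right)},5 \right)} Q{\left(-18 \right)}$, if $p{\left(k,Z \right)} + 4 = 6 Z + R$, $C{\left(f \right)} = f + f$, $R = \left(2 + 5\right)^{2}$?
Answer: $9720$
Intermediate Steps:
$R = 49$ ($R = 7^{2} = 49$)
$C{\left(f \right)} = 2 f$
$p{\left(k,Z \right)} = 45 + 6 Z$ ($p{\left(k,Z \right)} = -4 + \left(6 Z + 49\right) = -4 + \left(49 + 6 Z\right) = 45 + 6 Z$)
$Q{\left(B \right)} = \frac{3 B}{5}$ ($Q{\left(B \right)} = 1 \left(- \frac{1}{5}\right) \left(-3\right) B = \left(- \frac{1}{5}\right) \left(-3\right) B = \frac{3 B}{5}$)
$- 12 p{\left(C{\left(2 \right)},5 \right)} Q{\left(-18 \right)} = - 12 \left(45 + 6 \cdot 5\right) \frac{3}{5} \left(-18\right) = - 12 \left(45 + 30\right) \left(- \frac{54}{5}\right) = \left(-12\right) 75 \left(- \frac{54}{5}\right) = \left(-900\right) \left(- \frac{54}{5}\right) = 9720$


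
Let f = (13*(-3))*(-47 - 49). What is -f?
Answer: -3744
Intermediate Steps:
f = 3744 (f = -39*(-96) = 3744)
-f = -1*3744 = -3744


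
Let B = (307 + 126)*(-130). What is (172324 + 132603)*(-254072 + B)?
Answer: -94637753574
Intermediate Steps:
B = -56290 (B = 433*(-130) = -56290)
(172324 + 132603)*(-254072 + B) = (172324 + 132603)*(-254072 - 56290) = 304927*(-310362) = -94637753574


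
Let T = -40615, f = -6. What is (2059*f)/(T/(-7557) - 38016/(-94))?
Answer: -4387881366/145552361 ≈ -30.146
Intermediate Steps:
(2059*f)/(T/(-7557) - 38016/(-94)) = (2059*(-6))/(-40615/(-7557) - 38016/(-94)) = -12354/(-40615*(-1/7557) - 38016*(-1/94)) = -12354/(40615/7557 + 19008/47) = -12354/145552361/355179 = -12354*355179/145552361 = -4387881366/145552361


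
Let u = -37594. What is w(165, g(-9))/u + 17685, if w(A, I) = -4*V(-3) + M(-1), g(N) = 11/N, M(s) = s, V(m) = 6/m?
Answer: 664849883/37594 ≈ 17685.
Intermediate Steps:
w(A, I) = 7 (w(A, I) = -24/(-3) - 1 = -24*(-1)/3 - 1 = -4*(-2) - 1 = 8 - 1 = 7)
w(165, g(-9))/u + 17685 = 7/(-37594) + 17685 = 7*(-1/37594) + 17685 = -7/37594 + 17685 = 664849883/37594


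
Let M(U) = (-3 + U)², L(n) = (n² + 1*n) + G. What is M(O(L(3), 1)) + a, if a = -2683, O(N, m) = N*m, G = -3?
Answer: -2647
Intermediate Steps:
L(n) = -3 + n + n² (L(n) = (n² + 1*n) - 3 = (n² + n) - 3 = (n + n²) - 3 = -3 + n + n²)
M(O(L(3), 1)) + a = (-3 + (-3 + 3 + 3²)*1)² - 2683 = (-3 + (-3 + 3 + 9)*1)² - 2683 = (-3 + 9*1)² - 2683 = (-3 + 9)² - 2683 = 6² - 2683 = 36 - 2683 = -2647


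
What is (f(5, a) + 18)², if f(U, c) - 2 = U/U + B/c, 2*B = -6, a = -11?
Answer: 54756/121 ≈ 452.53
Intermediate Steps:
B = -3 (B = (½)*(-6) = -3)
f(U, c) = 3 - 3/c (f(U, c) = 2 + (U/U - 3/c) = 2 + (1 - 3/c) = 3 - 3/c)
(f(5, a) + 18)² = ((3 - 3/(-11)) + 18)² = ((3 - 3*(-1/11)) + 18)² = ((3 + 3/11) + 18)² = (36/11 + 18)² = (234/11)² = 54756/121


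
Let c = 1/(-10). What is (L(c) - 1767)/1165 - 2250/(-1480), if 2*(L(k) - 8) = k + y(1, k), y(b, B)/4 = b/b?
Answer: 2602/215525 ≈ 0.012073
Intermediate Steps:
c = -1/10 ≈ -0.10000
y(b, B) = 4 (y(b, B) = 4*(b/b) = 4*1 = 4)
L(k) = 10 + k/2 (L(k) = 8 + (k + 4)/2 = 8 + (4 + k)/2 = 8 + (2 + k/2) = 10 + k/2)
(L(c) - 1767)/1165 - 2250/(-1480) = ((10 + (1/2)*(-1/10)) - 1767)/1165 - 2250/(-1480) = ((10 - 1/20) - 1767)*(1/1165) - 2250*(-1/1480) = (199/20 - 1767)*(1/1165) + 225/148 = -35141/20*1/1165 + 225/148 = -35141/23300 + 225/148 = 2602/215525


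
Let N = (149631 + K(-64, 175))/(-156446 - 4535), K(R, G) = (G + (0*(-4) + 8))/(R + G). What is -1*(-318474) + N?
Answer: 1896920194370/5956297 ≈ 3.1847e+5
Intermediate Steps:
K(R, G) = (8 + G)/(G + R) (K(R, G) = (G + (0 + 8))/(G + R) = (G + 8)/(G + R) = (8 + G)/(G + R))
N = -5536408/5956297 (N = (149631 + (8 + 175)/(175 - 64))/(-156446 - 4535) = (149631 + 183/111)/(-160981) = (149631 + (1/111)*183)*(-1/160981) = (149631 + 61/37)*(-1/160981) = (5536408/37)*(-1/160981) = -5536408/5956297 ≈ -0.92951)
-1*(-318474) + N = -1*(-318474) - 5536408/5956297 = 318474 - 5536408/5956297 = 1896920194370/5956297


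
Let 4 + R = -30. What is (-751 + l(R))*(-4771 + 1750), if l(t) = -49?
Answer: 2416800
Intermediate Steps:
R = -34 (R = -4 - 30 = -34)
(-751 + l(R))*(-4771 + 1750) = (-751 - 49)*(-4771 + 1750) = -800*(-3021) = 2416800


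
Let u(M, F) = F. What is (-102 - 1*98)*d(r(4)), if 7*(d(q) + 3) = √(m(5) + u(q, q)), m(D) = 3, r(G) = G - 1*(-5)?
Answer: 600 - 400*√3/7 ≈ 501.03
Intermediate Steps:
r(G) = 5 + G (r(G) = G + 5 = 5 + G)
d(q) = -3 + √(3 + q)/7
(-102 - 1*98)*d(r(4)) = (-102 - 1*98)*(-3 + √(3 + (5 + 4))/7) = (-102 - 98)*(-3 + √(3 + 9)/7) = -200*(-3 + √12/7) = -200*(-3 + (2*√3)/7) = -200*(-3 + 2*√3/7) = 600 - 400*√3/7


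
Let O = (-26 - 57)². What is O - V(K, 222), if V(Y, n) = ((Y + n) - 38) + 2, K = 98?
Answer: 6605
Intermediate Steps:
V(Y, n) = -36 + Y + n (V(Y, n) = (-38 + Y + n) + 2 = -36 + Y + n)
O = 6889 (O = (-83)² = 6889)
O - V(K, 222) = 6889 - (-36 + 98 + 222) = 6889 - 1*284 = 6889 - 284 = 6605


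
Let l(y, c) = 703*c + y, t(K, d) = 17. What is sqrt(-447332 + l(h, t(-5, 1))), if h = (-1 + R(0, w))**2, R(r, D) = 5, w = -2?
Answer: 7*I*sqrt(8885) ≈ 659.82*I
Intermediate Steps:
h = 16 (h = (-1 + 5)**2 = 4**2 = 16)
l(y, c) = y + 703*c
sqrt(-447332 + l(h, t(-5, 1))) = sqrt(-447332 + (16 + 703*17)) = sqrt(-447332 + (16 + 11951)) = sqrt(-447332 + 11967) = sqrt(-435365) = 7*I*sqrt(8885)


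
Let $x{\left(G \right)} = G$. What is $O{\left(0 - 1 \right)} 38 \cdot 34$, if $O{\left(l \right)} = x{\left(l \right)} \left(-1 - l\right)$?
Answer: $0$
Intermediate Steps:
$O{\left(l \right)} = l \left(-1 - l\right)$
$O{\left(0 - 1 \right)} 38 \cdot 34 = - \left(0 - 1\right) \left(1 + \left(0 - 1\right)\right) 38 \cdot 34 = \left(-1\right) \left(-1\right) \left(1 - 1\right) 38 \cdot 34 = \left(-1\right) \left(-1\right) 0 \cdot 38 \cdot 34 = 0 \cdot 38 \cdot 34 = 0 \cdot 34 = 0$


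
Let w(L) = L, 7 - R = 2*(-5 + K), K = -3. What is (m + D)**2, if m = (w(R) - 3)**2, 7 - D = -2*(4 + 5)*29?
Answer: 863041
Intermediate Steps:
R = 23 (R = 7 - 2*(-5 - 3) = 7 - 2*(-8) = 7 - 1*(-16) = 7 + 16 = 23)
D = 529 (D = 7 - (-2*(4 + 5))*29 = 7 - (-2*9)*29 = 7 - (-18)*29 = 7 - 1*(-522) = 7 + 522 = 529)
m = 400 (m = (23 - 3)**2 = 20**2 = 400)
(m + D)**2 = (400 + 529)**2 = 929**2 = 863041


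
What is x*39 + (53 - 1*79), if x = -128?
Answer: -5018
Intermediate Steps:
x*39 + (53 - 1*79) = -128*39 + (53 - 1*79) = -4992 + (53 - 79) = -4992 - 26 = -5018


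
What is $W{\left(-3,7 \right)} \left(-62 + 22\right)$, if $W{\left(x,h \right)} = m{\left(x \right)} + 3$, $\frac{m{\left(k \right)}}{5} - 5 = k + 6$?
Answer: $-1720$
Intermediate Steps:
$m{\left(k \right)} = 55 + 5 k$ ($m{\left(k \right)} = 25 + 5 \left(k + 6\right) = 25 + 5 \left(6 + k\right) = 25 + \left(30 + 5 k\right) = 55 + 5 k$)
$W{\left(x,h \right)} = 58 + 5 x$ ($W{\left(x,h \right)} = \left(55 + 5 x\right) + 3 = 58 + 5 x$)
$W{\left(-3,7 \right)} \left(-62 + 22\right) = \left(58 + 5 \left(-3\right)\right) \left(-62 + 22\right) = \left(58 - 15\right) \left(-40\right) = 43 \left(-40\right) = -1720$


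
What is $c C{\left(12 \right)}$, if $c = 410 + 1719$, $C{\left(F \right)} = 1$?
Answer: $2129$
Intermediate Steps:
$c = 2129$
$c C{\left(12 \right)} = 2129 \cdot 1 = 2129$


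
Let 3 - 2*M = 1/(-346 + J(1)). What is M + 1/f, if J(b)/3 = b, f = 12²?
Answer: 74503/49392 ≈ 1.5084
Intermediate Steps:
f = 144
J(b) = 3*b
M = 515/343 (M = 3/2 - 1/(2*(-346 + 3*1)) = 3/2 - 1/(2*(-346 + 3)) = 3/2 - ½/(-343) = 3/2 - ½*(-1/343) = 3/2 + 1/686 = 515/343 ≈ 1.5015)
M + 1/f = 515/343 + 1/144 = 74503/49392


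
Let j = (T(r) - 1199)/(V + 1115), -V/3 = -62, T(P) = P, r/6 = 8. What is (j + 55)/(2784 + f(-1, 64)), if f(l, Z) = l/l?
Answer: 70404/3623285 ≈ 0.019431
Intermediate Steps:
r = 48 (r = 6*8 = 48)
V = 186 (V = -3*(-62) = 186)
j = -1151/1301 (j = (48 - 1199)/(186 + 1115) = -1151/1301 ≈ -0.88470)
f(l, Z) = 1
(j + 55)/(2784 + f(-1, 64)) = (-1151/1301 + 55)/(2784 + 1) = (70404/1301)/2785 = (70404/1301)*(1/2785) = 70404/3623285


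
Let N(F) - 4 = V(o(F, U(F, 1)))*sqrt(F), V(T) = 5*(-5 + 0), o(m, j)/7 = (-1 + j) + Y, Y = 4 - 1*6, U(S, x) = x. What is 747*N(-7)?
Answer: 2988 - 18675*I*sqrt(7) ≈ 2988.0 - 49409.0*I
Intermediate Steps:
Y = -2 (Y = 4 - 6 = -2)
o(m, j) = -21 + 7*j (o(m, j) = 7*((-1 + j) - 2) = 7*(-3 + j) = -21 + 7*j)
V(T) = -25 (V(T) = 5*(-5) = -25)
N(F) = 4 - 25*sqrt(F)
747*N(-7) = 747*(4 - 25*I*sqrt(7)) = 2988 - 18675*I*sqrt(7)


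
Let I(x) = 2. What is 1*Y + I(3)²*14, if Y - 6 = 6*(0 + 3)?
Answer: 80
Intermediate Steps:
Y = 24 (Y = 6 + 6*(0 + 3) = 6 + 6*3 = 6 + 18 = 24)
1*Y + I(3)²*14 = 1*24 + 2²*14 = 24 + 4*14 = 24 + 56 = 80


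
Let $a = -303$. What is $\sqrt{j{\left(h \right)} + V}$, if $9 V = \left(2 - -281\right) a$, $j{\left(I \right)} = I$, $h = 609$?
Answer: $\frac{2 i \sqrt{20067}}{3} \approx 94.439 i$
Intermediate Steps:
$V = - \frac{28583}{3}$ ($V = \frac{\left(2 - -281\right) \left(-303\right)}{9} = \frac{\left(2 + 281\right) \left(-303\right)}{9} = \frac{283 \left(-303\right)}{9} = \frac{1}{9} \left(-85749\right) = - \frac{28583}{3} \approx -9527.7$)
$\sqrt{j{\left(h \right)} + V} = \sqrt{609 - \frac{28583}{3}} = \sqrt{- \frac{26756}{3}} = \frac{2 i \sqrt{20067}}{3}$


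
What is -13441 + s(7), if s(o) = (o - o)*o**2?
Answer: -13441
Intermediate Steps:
s(o) = 0 (s(o) = 0*o**2 = 0)
-13441 + s(7) = -13441 + 0 = -13441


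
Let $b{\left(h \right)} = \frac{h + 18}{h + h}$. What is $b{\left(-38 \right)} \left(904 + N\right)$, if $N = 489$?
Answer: $\frac{6965}{19} \approx 366.58$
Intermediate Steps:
$b{\left(h \right)} = \frac{18 + h}{2 h}$
$b{\left(-38 \right)} \left(904 + N\right) = \frac{18 - 38}{2 \left(-38\right)} \left(904 + 489\right) = \frac{1}{2} \left(- \frac{1}{38}\right) \left(-20\right) 1393 = \frac{5}{19} \cdot 1393 = \frac{6965}{19}$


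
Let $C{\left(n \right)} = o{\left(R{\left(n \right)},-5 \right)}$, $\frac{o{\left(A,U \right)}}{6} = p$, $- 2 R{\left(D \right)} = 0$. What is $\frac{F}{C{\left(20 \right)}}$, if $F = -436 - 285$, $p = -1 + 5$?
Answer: $- \frac{721}{24} \approx -30.042$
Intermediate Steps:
$R{\left(D \right)} = 0$ ($R{\left(D \right)} = \left(- \frac{1}{2}\right) 0 = 0$)
$p = 4$
$o{\left(A,U \right)} = 24$ ($o{\left(A,U \right)} = 6 \cdot 4 = 24$)
$C{\left(n \right)} = 24$
$F = -721$
$\frac{F}{C{\left(20 \right)}} = - \frac{721}{24}$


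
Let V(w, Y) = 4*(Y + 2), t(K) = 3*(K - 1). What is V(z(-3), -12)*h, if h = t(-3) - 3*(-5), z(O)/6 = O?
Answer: -120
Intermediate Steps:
z(O) = 6*O
t(K) = -3 + 3*K (t(K) = 3*(-1 + K) = -3 + 3*K)
V(w, Y) = 8 + 4*Y (V(w, Y) = 4*(2 + Y) = 8 + 4*Y)
h = 3 (h = (-3 + 3*(-3)) - 3*(-5) = (-3 - 9) + 15 = -12 + 15 = 3)
V(z(-3), -12)*h = (8 + 4*(-12))*3 = (8 - 48)*3 = -40*3 = -120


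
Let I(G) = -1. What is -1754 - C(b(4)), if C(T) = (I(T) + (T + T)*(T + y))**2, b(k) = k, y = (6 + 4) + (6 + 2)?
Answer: -32379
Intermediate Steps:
y = 18 (y = 10 + 8 = 18)
C(T) = (-1 + 2*T*(18 + T))**2 (C(T) = (-1 + (T + T)*(T + 18))**2 = (-1 + (2*T)*(18 + T))**2 = (-1 + 2*T*(18 + T))**2)
-1754 - C(b(4)) = -1754 - (-1 + 2*4**2 + 36*4)**2 = -1754 - (-1 + 2*16 + 144)**2 = -1754 - (-1 + 32 + 144)**2 = -1754 - 1*175**2 = -1754 - 1*30625 = -1754 - 30625 = -32379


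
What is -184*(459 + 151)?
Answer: -112240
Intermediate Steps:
-184*(459 + 151) = -184*610 = -112240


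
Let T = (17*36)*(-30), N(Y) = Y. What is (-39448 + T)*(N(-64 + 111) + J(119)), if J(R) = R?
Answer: -9596128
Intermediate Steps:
T = -18360 (T = 612*(-30) = -18360)
(-39448 + T)*(N(-64 + 111) + J(119)) = (-39448 - 18360)*((-64 + 111) + 119) = -57808*(47 + 119) = -57808*166 = -9596128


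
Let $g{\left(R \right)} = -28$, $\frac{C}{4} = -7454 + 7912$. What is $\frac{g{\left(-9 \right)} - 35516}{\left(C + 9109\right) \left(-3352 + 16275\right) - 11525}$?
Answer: $- \frac{17772}{70689509} \approx -0.00025141$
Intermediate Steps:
$C = 1832$ ($C = 4 \left(-7454 + 7912\right) = 4 \cdot 458 = 1832$)
$\frac{g{\left(-9 \right)} - 35516}{\left(C + 9109\right) \left(-3352 + 16275\right) - 11525} = \frac{-28 - 35516}{\left(1832 + 9109\right) \left(-3352 + 16275\right) - 11525} = - \frac{35544}{10941 \cdot 12923 - 11525} = - \frac{35544}{141390543 - 11525} = - \frac{35544}{141379018} = \left(-35544\right) \frac{1}{141379018} = - \frac{17772}{70689509}$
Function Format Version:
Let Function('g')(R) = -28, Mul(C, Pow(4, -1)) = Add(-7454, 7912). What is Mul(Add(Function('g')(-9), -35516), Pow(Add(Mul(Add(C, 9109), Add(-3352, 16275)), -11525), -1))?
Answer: Rational(-17772, 70689509) ≈ -0.00025141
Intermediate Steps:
C = 1832 (C = Mul(4, Add(-7454, 7912)) = Mul(4, 458) = 1832)
Mul(Add(Function('g')(-9), -35516), Pow(Add(Mul(Add(C, 9109), Add(-3352, 16275)), -11525), -1)) = Mul(Add(-28, -35516), Pow(Add(Mul(Add(1832, 9109), Add(-3352, 16275)), -11525), -1)) = Mul(-35544, Pow(Add(Mul(10941, 12923), -11525), -1)) = Mul(-35544, Pow(Add(141390543, -11525), -1)) = Mul(-35544, Pow(141379018, -1)) = Mul(-35544, Rational(1, 141379018)) = Rational(-17772, 70689509)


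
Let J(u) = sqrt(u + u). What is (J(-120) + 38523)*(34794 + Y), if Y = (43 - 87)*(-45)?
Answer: 1416644802 + 147096*I*sqrt(15) ≈ 1.4166e+9 + 5.697e+5*I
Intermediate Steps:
Y = 1980 (Y = -44*(-45) = 1980)
J(u) = sqrt(2)*sqrt(u) (J(u) = sqrt(2*u) = sqrt(2)*sqrt(u))
(J(-120) + 38523)*(34794 + Y) = (sqrt(2)*sqrt(-120) + 38523)*(34794 + 1980) = (sqrt(2)*(2*I*sqrt(30)) + 38523)*36774 = (4*I*sqrt(15) + 38523)*36774 = (38523 + 4*I*sqrt(15))*36774 = 1416644802 + 147096*I*sqrt(15)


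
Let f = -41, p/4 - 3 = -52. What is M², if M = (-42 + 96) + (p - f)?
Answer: 10201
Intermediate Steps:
p = -196 (p = 12 + 4*(-52) = 12 - 208 = -196)
M = -101 (M = (-42 + 96) + (-196 - 1*(-41)) = 54 + (-196 + 41) = 54 - 155 = -101)
M² = (-101)² = 10201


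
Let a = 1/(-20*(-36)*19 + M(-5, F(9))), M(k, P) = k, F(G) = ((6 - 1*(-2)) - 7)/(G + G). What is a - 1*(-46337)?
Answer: 633658476/13675 ≈ 46337.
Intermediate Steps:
F(G) = 1/(2*G) (F(G) = ((6 + 2) - 7)/((2*G)) = (8 - 7)*(1/(2*G)) = 1*(1/(2*G)) = 1/(2*G))
a = 1/13675 (a = 1/(-20*(-36)*19 - 5) = 1/(720*19 - 5) = 1/(13680 - 5) = 1/13675 ≈ 7.3126e-5)
a - 1*(-46337) = 1/13675 - 1*(-46337) = 1/13675 + 46337 = 633658476/13675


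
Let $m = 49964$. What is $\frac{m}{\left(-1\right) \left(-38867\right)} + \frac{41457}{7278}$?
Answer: $\frac{658315737}{94291342} \approx 6.9817$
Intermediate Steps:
$\frac{m}{\left(-1\right) \left(-38867\right)} + \frac{41457}{7278} = \frac{49964}{\left(-1\right) \left(-38867\right)} + \frac{41457}{7278} = \frac{49964}{38867} + 41457 \cdot \frac{1}{7278} = 49964 \cdot \frac{1}{38867} + \frac{13819}{2426} = \frac{49964}{38867} + \frac{13819}{2426} = \frac{658315737}{94291342}$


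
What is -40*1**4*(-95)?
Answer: 3800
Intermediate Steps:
-40*1**4*(-95) = -40*1*(-95) = -40*(-95) = 3800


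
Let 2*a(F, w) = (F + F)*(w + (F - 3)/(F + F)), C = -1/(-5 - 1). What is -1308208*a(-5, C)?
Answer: 18969016/3 ≈ 6.3230e+6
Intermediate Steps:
C = ⅙ (C = -1/(-6) = -1*(-⅙) = ⅙ ≈ 0.16667)
a(F, w) = F*(w + (-3 + F)/(2*F)) (a(F, w) = ((F + F)*(w + (F - 3)/(F + F)))/2 = ((2*F)*(w + (-3 + F)/((2*F))))/2 = ((2*F)*(w + (-3 + F)*(1/(2*F))))/2 = ((2*F)*(w + (-3 + F)/(2*F)))/2 = (2*F*(w + (-3 + F)/(2*F)))/2 = F*(w + (-3 + F)/(2*F)))
-1308208*a(-5, C) = -1308208*(-3/2 + (½)*(-5) - 5*⅙) = -1308208*(-3/2 - 5/2 - ⅚) = -1308208*(-29/6) = 18969016/3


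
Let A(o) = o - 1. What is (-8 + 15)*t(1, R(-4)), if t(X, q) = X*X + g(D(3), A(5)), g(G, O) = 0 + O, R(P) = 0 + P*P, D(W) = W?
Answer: 35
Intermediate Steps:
A(o) = -1 + o
R(P) = P² (R(P) = 0 + P² = P²)
g(G, O) = O
t(X, q) = 4 + X² (t(X, q) = X*X + (-1 + 5) = X² + 4 = 4 + X²)
(-8 + 15)*t(1, R(-4)) = (-8 + 15)*(4 + 1²) = 7*(4 + 1) = 7*5 = 35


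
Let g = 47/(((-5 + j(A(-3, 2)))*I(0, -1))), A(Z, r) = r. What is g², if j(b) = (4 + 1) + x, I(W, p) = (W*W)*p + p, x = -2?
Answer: 2209/4 ≈ 552.25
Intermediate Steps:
I(W, p) = p + p*W² (I(W, p) = W²*p + p = p*W² + p = p + p*W²)
j(b) = 3 (j(b) = (4 + 1) - 2 = 5 - 2 = 3)
g = 47/2 (g = 47/(((-5 + 3)*(-(1 + 0²)))) = 47/((-(-2)*(1 + 0))) = 47/((-(-2))) = 47/((-2*(-1))) = 47/2 ≈ 23.500)
g² = (47/2)² = 2209/4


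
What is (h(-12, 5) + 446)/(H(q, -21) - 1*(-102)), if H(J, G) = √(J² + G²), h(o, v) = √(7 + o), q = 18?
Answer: 892/189 - 446*√85/3213 - 5*I*√17/3213 + 2*I*√5/189 ≈ 3.4398 + 0.017246*I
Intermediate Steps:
H(J, G) = √(G² + J²)
(h(-12, 5) + 446)/(H(q, -21) - 1*(-102)) = (√(7 - 12) + 446)/(√((-21)² + 18²) - 1*(-102)) = (√(-5) + 446)/(√(441 + 324) + 102) = (I*√5 + 446)/(√765 + 102) = (446 + I*√5)/(3*√85 + 102) = (446 + I*√5)/(102 + 3*√85)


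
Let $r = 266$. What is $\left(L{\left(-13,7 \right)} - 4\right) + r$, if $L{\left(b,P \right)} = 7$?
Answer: $269$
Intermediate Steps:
$\left(L{\left(-13,7 \right)} - 4\right) + r = \left(7 - 4\right) + 266 = 3 + 266 = 269$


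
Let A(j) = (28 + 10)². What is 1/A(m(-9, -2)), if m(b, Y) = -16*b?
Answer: 1/1444 ≈ 0.00069252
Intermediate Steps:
A(j) = 1444 (A(j) = 38² = 1444)
1/A(m(-9, -2)) = 1/1444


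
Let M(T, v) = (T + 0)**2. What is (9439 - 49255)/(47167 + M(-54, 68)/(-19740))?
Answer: -8187165/9698684 ≈ -0.84415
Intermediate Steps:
M(T, v) = T**2
(9439 - 49255)/(47167 + M(-54, 68)/(-19740)) = (9439 - 49255)/(47167 + (-54)**2/(-19740)) = -39816/(47167 + 2916*(-1/19740)) = -39816/(47167 - 243/1645) = -39816/77589472/1645 = -39816*1645/77589472 = -8187165/9698684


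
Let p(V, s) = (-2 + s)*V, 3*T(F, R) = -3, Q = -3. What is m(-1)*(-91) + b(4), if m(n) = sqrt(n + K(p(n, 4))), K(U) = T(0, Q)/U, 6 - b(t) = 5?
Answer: 1 - 91*I*sqrt(2)/2 ≈ 1.0 - 64.347*I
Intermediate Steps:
T(F, R) = -1 (T(F, R) = (1/3)*(-3) = -1)
b(t) = 1 (b(t) = 6 - 1*5 = 6 - 5 = 1)
p(V, s) = V*(-2 + s)
K(U) = -1/U
m(n) = sqrt(n - 1/(2*n)) (m(n) = sqrt(n - 1/(n*(-2 + 4))) = sqrt(n - 1/(n*2)) = sqrt(n - 1/(2*n)))
m(-1)*(-91) + b(4) = (sqrt(-2/(-1) + 4*(-1))/2)*(-91) + 1 = (sqrt(-2*(-1) - 4)/2)*(-91) + 1 = (sqrt(2 - 4)/2)*(-91) + 1 = (sqrt(-2)/2)*(-91) + 1 = ((I*sqrt(2))/2)*(-91) + 1 = (I*sqrt(2)/2)*(-91) + 1 = -91*I*sqrt(2)/2 + 1 = 1 - 91*I*sqrt(2)/2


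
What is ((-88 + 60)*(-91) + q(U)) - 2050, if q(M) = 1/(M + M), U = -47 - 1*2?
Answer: 48803/98 ≈ 497.99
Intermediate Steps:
U = -49 (U = -47 - 2 = -49)
q(M) = 1/(2*M)
((-88 + 60)*(-91) + q(U)) - 2050 = ((-88 + 60)*(-91) + (1/2)/(-49)) - 2050 = (-28*(-91) + (1/2)*(-1/49)) - 2050 = (2548 - 1/98) - 2050 = 249703/98 - 2050 = 48803/98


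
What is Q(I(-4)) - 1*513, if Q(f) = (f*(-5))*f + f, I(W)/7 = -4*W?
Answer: -63121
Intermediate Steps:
I(W) = -28*W (I(W) = 7*(-4*W) = -28*W)
Q(f) = f - 5*f² (Q(f) = (-5*f)*f + f = -5*f² + f = f - 5*f²)
Q(I(-4)) - 1*513 = (-28*(-4))*(1 - (-140)*(-4)) - 1*513 = 112*(1 - 5*112) - 513 = 112*(1 - 560) - 513 = 112*(-559) - 513 = -62608 - 513 = -63121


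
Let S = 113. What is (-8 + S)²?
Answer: 11025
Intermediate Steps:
(-8 + S)² = (-8 + 113)² = 105² = 11025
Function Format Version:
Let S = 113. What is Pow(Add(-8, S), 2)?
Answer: 11025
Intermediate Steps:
Pow(Add(-8, S), 2) = Pow(Add(-8, 113), 2) = Pow(105, 2) = 11025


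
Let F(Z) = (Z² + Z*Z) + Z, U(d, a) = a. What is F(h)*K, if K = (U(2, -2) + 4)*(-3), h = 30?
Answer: -10980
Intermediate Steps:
F(Z) = Z + 2*Z² (F(Z) = (Z² + Z²) + Z = 2*Z² + Z = Z + 2*Z²)
K = -6 (K = (-2 + 4)*(-3) = 2*(-3) = -6)
F(h)*K = (30*(1 + 2*30))*(-6) = (30*(1 + 60))*(-6) = (30*61)*(-6) = 1830*(-6) = -10980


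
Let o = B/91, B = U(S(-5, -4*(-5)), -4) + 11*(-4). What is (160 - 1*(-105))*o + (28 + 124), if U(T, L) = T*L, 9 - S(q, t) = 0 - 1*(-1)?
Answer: -6308/91 ≈ -69.319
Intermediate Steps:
S(q, t) = 8 (S(q, t) = 9 - (0 - 1*(-1)) = 9 - (0 + 1) = 9 - 1*1 = 9 - 1 = 8)
U(T, L) = L*T
B = -76 (B = -4*8 + 11*(-4) = -32 - 44 = -76)
o = -76/91 ≈ -0.83517
(160 - 1*(-105))*o + (28 + 124) = (160 - 1*(-105))*(-76/91) + (28 + 124) = (160 + 105)*(-76/91) + 152 = 265*(-76/91) + 152 = -20140/91 + 152 = -6308/91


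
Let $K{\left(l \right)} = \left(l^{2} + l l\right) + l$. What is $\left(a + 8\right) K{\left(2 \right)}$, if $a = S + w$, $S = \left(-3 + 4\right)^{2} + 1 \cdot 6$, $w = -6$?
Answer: $90$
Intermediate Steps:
$K{\left(l \right)} = l + 2 l^{2}$ ($K{\left(l \right)} = \left(l^{2} + l^{2}\right) + l = 2 l^{2} + l = l + 2 l^{2}$)
$S = 7$ ($S = 1^{2} + 6 = 1 + 6 = 7$)
$a = 1$ ($a = 7 - 6 = 1$)
$\left(a + 8\right) K{\left(2 \right)} = \left(1 + 8\right) 2 \left(1 + 2 \cdot 2\right) = 9 \cdot 2 \left(1 + 4\right) = 9 \cdot 2 \cdot 5 = 9 \cdot 10 = 90$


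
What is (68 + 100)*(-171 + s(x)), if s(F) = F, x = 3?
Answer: -28224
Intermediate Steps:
(68 + 100)*(-171 + s(x)) = (68 + 100)*(-171 + 3) = 168*(-168) = -28224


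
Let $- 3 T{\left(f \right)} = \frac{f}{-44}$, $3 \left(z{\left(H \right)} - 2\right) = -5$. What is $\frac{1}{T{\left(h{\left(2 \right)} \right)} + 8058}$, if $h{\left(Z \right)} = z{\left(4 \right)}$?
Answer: $\frac{396}{3190969} \approx 0.0001241$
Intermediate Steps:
$z{\left(H \right)} = \frac{1}{3}$ ($z{\left(H \right)} = 2 + \frac{1}{3} \left(-5\right) = 2 - \frac{5}{3} = \frac{1}{3}$)
$h{\left(Z \right)} = \frac{1}{3}$
$T{\left(f \right)} = \frac{f}{132}$ ($T{\left(f \right)} = - \frac{f \frac{1}{-44}}{3} = - \frac{f \left(- \frac{1}{44}\right)}{3} = - \frac{\left(- \frac{1}{44}\right) f}{3} = \frac{f}{132}$)
$\frac{1}{T{\left(h{\left(2 \right)} \right)} + 8058} = \frac{1}{\frac{1}{132} \cdot \frac{1}{3} + 8058} = \frac{1}{\frac{1}{396} + 8058} = \frac{1}{\frac{3190969}{396}} = \frac{396}{3190969}$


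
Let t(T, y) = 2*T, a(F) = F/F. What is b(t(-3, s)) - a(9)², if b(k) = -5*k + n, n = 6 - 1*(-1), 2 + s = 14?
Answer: 36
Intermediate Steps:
s = 12 (s = -2 + 14 = 12)
a(F) = 1
n = 7 (n = 6 + 1 = 7)
b(k) = 7 - 5*k (b(k) = -5*k + 7 = 7 - 5*k)
b(t(-3, s)) - a(9)² = (7 - 10*(-3)) - 1*1² = (7 - 5*(-6)) - 1*1 = (7 + 30) - 1 = 37 - 1 = 36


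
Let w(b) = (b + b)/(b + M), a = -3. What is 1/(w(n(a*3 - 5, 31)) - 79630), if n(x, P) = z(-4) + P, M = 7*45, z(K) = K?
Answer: -19/1512967 ≈ -1.2558e-5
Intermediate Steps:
M = 315
n(x, P) = -4 + P
w(b) = 2*b/(315 + b) (w(b) = (b + b)/(b + 315) = (2*b)/(315 + b) = 2*b/(315 + b))
1/(w(n(a*3 - 5, 31)) - 79630) = 1/(2*(-4 + 31)/(315 + (-4 + 31)) - 79630) = 1/(2*27/(315 + 27) - 79630) = 1/(2*27/342 - 79630) = 1/(2*27*(1/342) - 79630) = 1/(3/19 - 79630) = 1/(-1512967/19) = -19/1512967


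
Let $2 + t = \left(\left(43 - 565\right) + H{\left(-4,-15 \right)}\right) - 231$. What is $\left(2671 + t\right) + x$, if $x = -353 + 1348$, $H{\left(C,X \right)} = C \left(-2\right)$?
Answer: $2919$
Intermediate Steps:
$H{\left(C,X \right)} = - 2 C$
$t = -747$ ($t = -2 + \left(\left(\left(43 - 565\right) - -8\right) - 231\right) = -2 + \left(\left(-522 + 8\right) - 231\right) = -2 - 745 = -747$)
$x = 995$
$\left(2671 + t\right) + x = \left(2671 - 747\right) + 995 = 1924 + 995 = 2919$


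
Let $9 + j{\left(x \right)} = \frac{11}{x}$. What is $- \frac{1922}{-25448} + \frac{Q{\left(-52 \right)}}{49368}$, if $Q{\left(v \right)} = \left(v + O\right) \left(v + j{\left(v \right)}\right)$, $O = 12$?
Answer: $\frac{21286653}{170126242} \approx 0.12512$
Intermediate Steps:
$j{\left(x \right)} = -9 + \frac{11}{x}$
$Q{\left(v \right)} = \left(12 + v\right) \left(-9 + v + \frac{11}{v}\right)$ ($Q{\left(v \right)} = \left(v + 12\right) \left(v - \left(9 - \frac{11}{v}\right)\right) = \left(12 + v\right) \left(-9 + v + \frac{11}{v}\right)$)
$- \frac{1922}{-25448} + \frac{Q{\left(-52 \right)}}{49368} = - \frac{1922}{-25448} + \frac{-97 + \left(-52\right)^{2} + 3 \left(-52\right) + \frac{132}{-52}}{49368} = \left(-1922\right) \left(- \frac{1}{25448}\right) + \left(-97 + 2704 - 156 + 132 \left(- \frac{1}{52}\right)\right) \frac{1}{49368} = \frac{961}{12724} + \left(-97 + 2704 - 156 - \frac{33}{13}\right) \frac{1}{49368} = \frac{961}{12724} + \frac{31830}{13} \cdot \frac{1}{49368} = \frac{961}{12724} + \frac{5305}{106964} = \frac{21286653}{170126242}$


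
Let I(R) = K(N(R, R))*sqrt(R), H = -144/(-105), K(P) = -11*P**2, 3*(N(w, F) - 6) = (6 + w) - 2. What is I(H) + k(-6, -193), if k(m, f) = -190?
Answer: -190 - 29441456*sqrt(105)/385875 ≈ -971.82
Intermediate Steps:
N(w, F) = 22/3 + w/3 (N(w, F) = 6 + ((6 + w) - 2)/3 = 6 + (4 + w)/3 = 6 + (4/3 + w/3) = 22/3 + w/3)
H = 48/35 (H = -144*(-1/105) = 48/35 ≈ 1.3714)
I(R) = -11*sqrt(R)*(22/3 + R/3)**2 (I(R) = (-11*(22/3 + R/3)**2)*sqrt(R) = -11*sqrt(R)*(22/3 + R/3)**2)
I(H) + k(-6, -193) = -11*sqrt(48/35)*(22 + 48/35)**2/9 - 190 = -11*4*sqrt(105)/35*(818/35)**2/9 - 190 = -11/9*4*sqrt(105)/35*669124/1225 - 190 = -29441456*sqrt(105)/385875 - 190 = -190 - 29441456*sqrt(105)/385875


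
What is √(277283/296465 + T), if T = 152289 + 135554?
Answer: 3*√2811003794733030/296465 ≈ 536.51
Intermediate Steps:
T = 287843
√(277283/296465 + T) = √(277283/296465 + 287843) = √(85335652278/296465) = 3*√2811003794733030/296465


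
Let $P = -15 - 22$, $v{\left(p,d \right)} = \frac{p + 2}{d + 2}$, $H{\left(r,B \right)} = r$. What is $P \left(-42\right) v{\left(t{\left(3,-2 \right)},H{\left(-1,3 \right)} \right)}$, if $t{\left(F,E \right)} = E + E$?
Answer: $-3108$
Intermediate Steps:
$t{\left(F,E \right)} = 2 E$
$v{\left(p,d \right)} = \frac{2 + p}{2 + d}$
$P = -37$
$P \left(-42\right) v{\left(t{\left(3,-2 \right)},H{\left(-1,3 \right)} \right)} = \left(-37\right) \left(-42\right) \frac{2 + 2 \left(-2\right)}{2 - 1} = 1554 \frac{2 - 4}{1} = 1554 \cdot 1 \left(-2\right) = 1554 \left(-2\right) = -3108$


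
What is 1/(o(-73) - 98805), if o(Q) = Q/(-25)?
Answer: -25/2470052 ≈ -1.0121e-5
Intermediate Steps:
o(Q) = -Q/25 (o(Q) = Q*(-1/25) = -Q/25)
1/(o(-73) - 98805) = 1/(-1/25*(-73) - 98805) = 1/(73/25 - 98805) = 1/(-2470052/25) = -25/2470052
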